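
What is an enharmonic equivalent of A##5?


Working:
Enharmonic notes sound the same pitch but are spelled with different letter names
A## and B name the same pitch class
= B5


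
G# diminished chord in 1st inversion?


Root position: G# B D
1st inversion: move root up an octave
Bass note: B
Notes (bottom to top) = B D G#


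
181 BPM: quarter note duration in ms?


Step by step:
One quarter-note beat = 60000 / BPM = 60000 / 181 ms
Duration = 60000 / 181
= 331.5 ms


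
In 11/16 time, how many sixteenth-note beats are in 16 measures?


Let's work it out.
Time signature 11/16: the bottom number 16 means the sixteenth note gets one count
The top number 11 means 11 sixteenth-note beats per measure
Total = 11 × 16 measures
= 176 sixteenth-note beats


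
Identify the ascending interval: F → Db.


Reasoning:
Letter names: F → D spans 6 letter names → a 6th
Semitones: F → Db = 8 half-steps
A 6th of 8 semitones is a minor 6th
= minor 6th


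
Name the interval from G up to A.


Letter names: G → A spans 2 letter names → a 2nd
Semitones: G → A = 2 half-steps
A 2nd of 2 semitones is a major 2nd
= major 2nd


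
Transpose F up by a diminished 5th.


Let's work it out.
diminished 5th: 5 letter names, 6 semitones
Letter: F + 4 → C
Pitch: F + 6 semitones, spelled as a C → Cb
= Cb


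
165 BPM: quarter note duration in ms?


Reasoning:
One quarter-note beat = 60000 / BPM = 60000 / 165 ms
Duration = 60000 / 165
= 363.6 ms


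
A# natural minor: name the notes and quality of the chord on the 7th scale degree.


Let's work it out.
A# natural minor scale: A# B# C# D# E# F# G#
Diatonic triad on degree 7 stacks scale notes 7, 2, 4: G# B# D#
G#→B# = 4 semitones; G#→D# = 7 semitones → major triad
= G# B# D# (major)


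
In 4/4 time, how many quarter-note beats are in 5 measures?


Solution.
Time signature 4/4: the bottom number 4 means the quarter note gets one count
The top number 4 means 4 quarter-note beats per measure
Total = 4 × 5 measures
= 20 quarter-note beats


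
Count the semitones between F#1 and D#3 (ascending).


Solution.
Absolute semitone position = octave×12 + chromatic position
F#1: 1×12 + 6 = 18
D#3: 3×12 + 3 = 39
Difference = 39 - 18 = 21
= 21 semitones


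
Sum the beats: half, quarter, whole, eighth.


Solution.
Beat values:
  half = 2 beats
  quarter = 1 beat
  whole = 4 beats
  eighth = 0.5 beats
Sum = 2 + 1 + 4 + 0.5
= 7.5 beats


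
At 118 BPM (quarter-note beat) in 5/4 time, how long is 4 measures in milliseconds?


Reasoning:
Quarter-note beat duration = 60000 / 118 ms
Beats per measure (5/4) = 5
One measure = 5 × 60000 / 118 = 300000 / 118 ms
4 measures = 4 × 300000 / 118 = 1200000 / 118
= 10169.5 ms


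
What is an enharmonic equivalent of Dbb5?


Working:
Enharmonic notes sound the same pitch but are spelled with different letter names
Dbb and C name the same pitch class
= C5


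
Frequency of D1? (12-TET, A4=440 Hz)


Working:
f = 440 × 2^(n/12) where n = semitones from A4
D1: -43 semitones from A4
f = 440 × 2^(-43/12)
f = 36.71 Hz


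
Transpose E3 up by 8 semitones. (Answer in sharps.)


E3: chromatic position 4 in octave 3 → absolute = 3×12 + 4 = 40
Transpose up 8: 40 + 8 = 48
48 = 4×12 + 0 → C in octave 4
Result = C4


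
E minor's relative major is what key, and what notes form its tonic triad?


Let's work it out.
The relative major shares the key signature and is a minor 3rd above the minor tonic
A minor 3rd above E is G
→ relative major of E minor is G major
Tonic triad of G major = root + major 3rd + perfect 5th = G B D
= G major; triad = G B D


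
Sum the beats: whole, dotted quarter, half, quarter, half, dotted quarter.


Beat values:
  whole = 4 beats
  dotted quarter = 1.5 beats
  half = 2 beats
  quarter = 1 beat
  half = 2 beats
  dotted quarter = 1.5 beats
Sum = 4 + 1.5 + 2 + 1 + 2 + 1.5
= 12 beats


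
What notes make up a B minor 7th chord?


Solution.
Minor 7th chord = root + minor 3rd + perfect 5th + minor 7th
Seventh chords stack in thirds, so the letter names are B-D-F-A
Root: B
Minor 3rd above B: D
Perfect 5th above B: F#
Minor 7th above B: A
Chord = B D F# A


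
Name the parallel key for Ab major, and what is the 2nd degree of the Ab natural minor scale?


Reasoning:
Parallel keys share the same tonic but differ in mode
Ab major → parallel is Ab minor
Ab natural minor scale: Ab Bb Cb Db Eb Fb Gb
= Ab minor; 2nd degree = Bb


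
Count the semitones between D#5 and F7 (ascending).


Absolute semitone position = octave×12 + chromatic position
D#5: 5×12 + 3 = 63
F7: 7×12 + 5 = 89
Difference = 89 - 63 = 26
= 26 semitones


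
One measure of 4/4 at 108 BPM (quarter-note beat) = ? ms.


Solution.
Quarter-note beat duration = 60000 / 108 ms
Beats per measure (4/4) = 4
One measure = 4 × 60000 / 108 = 240000 / 108 ms
= 2222.2 ms


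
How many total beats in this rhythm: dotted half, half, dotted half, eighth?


Solution.
Beat values:
  dotted half = 3 beats
  half = 2 beats
  dotted half = 3 beats
  eighth = 0.5 beats
Sum = 3 + 2 + 3 + 0.5
= 8.5 beats


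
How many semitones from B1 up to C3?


Solution.
Absolute semitone position = octave×12 + chromatic position
B1: 1×12 + 11 = 23
C3: 3×12 + 0 = 36
Difference = 36 - 23 = 13
= 13 semitones


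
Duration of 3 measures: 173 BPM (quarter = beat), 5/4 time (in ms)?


Reasoning:
Quarter-note beat duration = 60000 / 173 ms
Beats per measure (5/4) = 5
One measure = 5 × 60000 / 173 = 300000 / 173 ms
3 measures = 3 × 300000 / 173 = 900000 / 173
= 5202.3 ms


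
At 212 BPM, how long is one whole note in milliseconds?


Reasoning:
One quarter-note beat = 60000 / BPM = 60000 / 212 ms
Whole note = 4 × quarter note
Duration = 4 × 60000 / 212 = 240000 / 212
= 1132.1 ms


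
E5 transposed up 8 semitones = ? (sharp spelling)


Working:
E5: chromatic position 4 in octave 5 → absolute = 5×12 + 4 = 64
Transpose up 8: 64 + 8 = 72
72 = 6×12 + 0 → C in octave 6
Result = C6


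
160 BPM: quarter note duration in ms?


Step by step:
One quarter-note beat = 60000 / BPM = 60000 / 160 ms
Duration = 60000 / 160
= 375.0 ms


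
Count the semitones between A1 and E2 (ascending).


Absolute semitone position = octave×12 + chromatic position
A1: 1×12 + 9 = 21
E2: 2×12 + 4 = 28
Difference = 28 - 21 = 7
= 7 semitones


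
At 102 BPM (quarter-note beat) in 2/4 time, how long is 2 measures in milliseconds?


Reasoning:
Quarter-note beat duration = 60000 / 102 ms
Beats per measure (2/4) = 2
One measure = 2 × 60000 / 102 = 120000 / 102 ms
2 measures = 2 × 120000 / 102 = 240000 / 102
= 2352.9 ms


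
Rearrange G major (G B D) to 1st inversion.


Solution.
Root position: G B D
1st inversion: move root up an octave
Bass note: B
Notes (bottom to top) = B D G


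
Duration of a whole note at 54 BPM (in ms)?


Working:
One quarter-note beat = 60000 / BPM = 60000 / 54 ms
Whole note = 4 × quarter note
Duration = 4 × 60000 / 54 = 240000 / 54
= 4444.4 ms


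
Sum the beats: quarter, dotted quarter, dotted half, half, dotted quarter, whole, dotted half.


Solution.
Beat values:
  quarter = 1 beat
  dotted quarter = 1.5 beats
  dotted half = 3 beats
  half = 2 beats
  dotted quarter = 1.5 beats
  whole = 4 beats
  dotted half = 3 beats
Sum = 1 + 1.5 + 3 + 2 + 1.5 + 4 + 3
= 16 beats


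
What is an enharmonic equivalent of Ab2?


Enharmonic notes sound the same pitch but are spelled with different letter names
Ab and G# name the same pitch class
= G#2


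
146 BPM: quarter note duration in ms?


One quarter-note beat = 60000 / BPM = 60000 / 146 ms
Duration = 60000 / 146
= 411.0 ms


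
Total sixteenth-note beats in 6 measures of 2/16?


Time signature 2/16: the bottom number 16 means the sixteenth note gets one count
The top number 2 means 2 sixteenth-note beats per measure
Total = 2 × 6 measures
= 12 sixteenth-note beats


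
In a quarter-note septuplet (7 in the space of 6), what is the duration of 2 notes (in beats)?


Septuplet: 7 notes occupy the space of 6 quarter notes
Space = 6 × 1 = 6 beats
Each septuplet note = 6 / 7 = 6/7 beats
2 notes = 2 × 6/7 = 12/7
= 12/7 beats


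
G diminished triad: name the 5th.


Reasoning:
Diminished triad = root + minor 3rd (3 semitones) + diminished 5th (6 semitones)
A triad on G stacks thirds, so the chord tones use letter names G-B-D
Root: G
Minor 3rd above G: Bb
Diminished 5th above G: Db
The 5th = Db


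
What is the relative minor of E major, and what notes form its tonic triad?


The relative minor shares the major's key signature and starts on its 6th degree
6th degree = a major 6th above the tonic; a major 6th above E is C#
→ relative minor of E major is C# minor
Tonic triad of C# minor = root + minor 3rd + perfect 5th = C# E G#
= C# minor; triad = C# E G#


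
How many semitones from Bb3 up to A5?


Solution.
Absolute semitone position = octave×12 + chromatic position
Bb3: 3×12 + 10 = 46
A5: 5×12 + 9 = 69
Difference = 69 - 46 = 23
= 23 semitones


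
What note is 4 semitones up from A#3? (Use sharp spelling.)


Solution.
A#3: chromatic position 10 in octave 3 → absolute = 3×12 + 10 = 46
Transpose up 4: 46 + 4 = 50
50 = 4×12 + 2 → D in octave 4
Result = D4


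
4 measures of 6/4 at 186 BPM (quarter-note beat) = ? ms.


Step by step:
Quarter-note beat duration = 60000 / 186 ms
Beats per measure (6/4) = 6
One measure = 6 × 60000 / 186 = 360000 / 186 ms
4 measures = 4 × 360000 / 186 = 1440000 / 186
= 7741.9 ms


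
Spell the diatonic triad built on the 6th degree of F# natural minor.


Reasoning:
F# natural minor scale: F# G# A B C# D E
Diatonic triad on degree 6 stacks scale notes 6, 1, 3: D F# A
D→F# = 4 semitones; D→A = 7 semitones → major triad
= D F# A (major)


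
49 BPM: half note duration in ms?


Reasoning:
One quarter-note beat = 60000 / BPM = 60000 / 49 ms
Half note = 2 × quarter note
Duration = 2 × 60000 / 49 = 120000 / 49
= 2449.0 ms


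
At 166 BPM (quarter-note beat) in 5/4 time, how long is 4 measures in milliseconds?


Working:
Quarter-note beat duration = 60000 / 166 ms
Beats per measure (5/4) = 5
One measure = 5 × 60000 / 166 = 300000 / 166 ms
4 measures = 4 × 300000 / 166 = 1200000 / 166
= 7228.9 ms


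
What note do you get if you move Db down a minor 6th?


Solution.
minor 6th: 6 letter names, 8 semitones
Letter: D - 5 → F
Pitch: Db - 8 semitones, spelled as an F → F
= F


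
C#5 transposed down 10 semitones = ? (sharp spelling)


Working:
C#5: chromatic position 1 in octave 5 → absolute = 5×12 + 1 = 61
Transpose down 10: 61 - 10 = 51
51 = 4×12 + 3 → D# in octave 4
Result = D#4


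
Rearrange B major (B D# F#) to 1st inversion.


Root position: B D# F#
1st inversion: move root up an octave
Bass note: D#
Notes (bottom to top) = D# F# B


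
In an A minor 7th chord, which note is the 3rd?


Step by step:
Minor 7th chord = root + minor 3rd + perfect 5th + minor 7th
Seventh chords stack in thirds, so the letter names are A-C-E-G
Root: A
Minor 3rd above A: C
Perfect 5th above A: E
Minor 7th above A: G
The 3rd = C


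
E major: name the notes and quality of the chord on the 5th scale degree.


Solution.
E major scale: E F# G# A B C# D#
Diatonic triad on degree 5 stacks scale notes 5, 7, 2: B D# F#
B→D# = 4 semitones; B→F# = 7 semitones → major triad
= B D# F# (major)


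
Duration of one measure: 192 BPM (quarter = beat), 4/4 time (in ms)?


Let's work it out.
Quarter-note beat duration = 60000 / 192 ms
Beats per measure (4/4) = 4
One measure = 4 × 60000 / 192 = 240000 / 192 ms
= 1250.0 ms


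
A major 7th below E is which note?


Working:
A 7th spans 7 letter names, so from E we land on F
A major 7th = 11 semitones below E
Spell F at that pitch: F
= F


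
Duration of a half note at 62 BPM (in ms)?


Step by step:
One quarter-note beat = 60000 / BPM = 60000 / 62 ms
Half note = 2 × quarter note
Duration = 2 × 60000 / 62 = 120000 / 62
= 1935.5 ms


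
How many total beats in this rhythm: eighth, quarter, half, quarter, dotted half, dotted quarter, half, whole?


Let's work it out.
Beat values:
  eighth = 0.5 beats
  quarter = 1 beat
  half = 2 beats
  quarter = 1 beat
  dotted half = 3 beats
  dotted quarter = 1.5 beats
  half = 2 beats
  whole = 4 beats
Sum = 0.5 + 1 + 2 + 1 + 3 + 1.5 + 2 + 4
= 15 beats


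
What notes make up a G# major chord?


Reasoning:
Major triad = root + major 3rd (4 semitones) + perfect 5th (7 semitones)
A triad on G# stacks thirds, so the chord tones use letter names G-B-D
Root: G#
Major 3rd above G#: B#
Perfect 5th above G#: D#
Chord = G# B# D#


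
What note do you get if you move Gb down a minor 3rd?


Let's work it out.
minor 3rd: 3 letter names, 3 semitones
Letter: G - 2 → E
Pitch: Gb - 3 semitones, spelled as an E → Eb
= Eb


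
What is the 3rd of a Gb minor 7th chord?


Reasoning:
Minor 7th chord = root + minor 3rd + perfect 5th + minor 7th
Seventh chords stack in thirds, so the letter names are G-B-D-F
Root: Gb
Minor 3rd above Gb: Bbb
Perfect 5th above Gb: Db
Minor 7th above Gb: Fb
The 3rd = Bbb


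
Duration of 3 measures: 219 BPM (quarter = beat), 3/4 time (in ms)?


Let's work it out.
Quarter-note beat duration = 60000 / 219 ms
Beats per measure (3/4) = 3
One measure = 3 × 60000 / 219 = 180000 / 219 ms
3 measures = 3 × 180000 / 219 = 540000 / 219
= 2465.8 ms


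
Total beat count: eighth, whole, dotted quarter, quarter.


Reasoning:
Beat values:
  eighth = 0.5 beats
  whole = 4 beats
  dotted quarter = 1.5 beats
  quarter = 1 beat
Sum = 0.5 + 4 + 1.5 + 1
= 7 beats


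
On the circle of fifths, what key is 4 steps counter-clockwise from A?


Each counter-clockwise step moves down a perfect 5th (= up a perfect 4th)
From A: A → D → G → C → F
= F


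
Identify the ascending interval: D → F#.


Letter names: D → F spans 3 letter names → a 3rd
Semitones: D → F# = 4 half-steps
A 3rd of 4 semitones is a major 3rd
= major 3rd


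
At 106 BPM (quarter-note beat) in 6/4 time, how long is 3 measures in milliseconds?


Reasoning:
Quarter-note beat duration = 60000 / 106 ms
Beats per measure (6/4) = 6
One measure = 6 × 60000 / 106 = 360000 / 106 ms
3 measures = 3 × 360000 / 106 = 1080000 / 106
= 10188.7 ms


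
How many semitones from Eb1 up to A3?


Let's work it out.
Absolute semitone position = octave×12 + chromatic position
Eb1: 1×12 + 3 = 15
A3: 3×12 + 9 = 45
Difference = 45 - 15 = 30
= 30 semitones


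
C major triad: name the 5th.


Working:
Major triad = root + major 3rd (4 semitones) + perfect 5th (7 semitones)
A triad on C stacks thirds, so the chord tones use letter names C-E-G
Root: C
Major 3rd above C: E
Perfect 5th above C: G
The 5th = G


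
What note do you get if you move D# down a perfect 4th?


Solution.
perfect 4th: 4 letter names, 5 semitones
Letter: D - 3 → A
Pitch: D# - 5 semitones, spelled as an A → A#
= A#


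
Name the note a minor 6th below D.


Working:
A 6th spans 6 letter names, so from D we land on F
A minor 6th = 8 semitones below D
Spell F at that pitch: F#
= F#


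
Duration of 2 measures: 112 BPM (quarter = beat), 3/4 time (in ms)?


Quarter-note beat duration = 60000 / 112 ms
Beats per measure (3/4) = 3
One measure = 3 × 60000 / 112 = 180000 / 112 ms
2 measures = 2 × 180000 / 112 = 360000 / 112
= 3214.3 ms


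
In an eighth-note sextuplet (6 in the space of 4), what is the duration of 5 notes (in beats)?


Sextuplet: 6 notes occupy the space of 4 eighth notes
Space = 4 × 1/2 = 2 beats
Each sextuplet note = 2 / 6 = 1/3 beats
5 notes = 5 × 1/3 = 5/3
= 5/3 beats


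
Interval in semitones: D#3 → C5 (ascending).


Solution.
Absolute semitone position = octave×12 + chromatic position
D#3: 3×12 + 3 = 39
C5: 5×12 + 0 = 60
Difference = 60 - 39 = 21
= 21 semitones


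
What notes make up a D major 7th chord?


Working:
Major 7th chord = root + major 3rd + perfect 5th + major 7th
Seventh chords stack in thirds, so the letter names are D-F-A-C
Root: D
Major 3rd above D: F#
Perfect 5th above D: A
Major 7th above D: C#
Chord = D F# A C#


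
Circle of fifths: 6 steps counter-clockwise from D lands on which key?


Step by step:
Each counter-clockwise step moves down a perfect 5th (= up a perfect 4th)
From D: D → G → C → F → Bb → Eb → Ab
= Ab


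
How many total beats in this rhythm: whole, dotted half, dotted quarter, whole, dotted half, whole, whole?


Let's work it out.
Beat values:
  whole = 4 beats
  dotted half = 3 beats
  dotted quarter = 1.5 beats
  whole = 4 beats
  dotted half = 3 beats
  whole = 4 beats
  whole = 4 beats
Sum = 4 + 3 + 1.5 + 4 + 3 + 4 + 4
= 23.5 beats


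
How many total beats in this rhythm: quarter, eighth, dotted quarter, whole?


Let's work it out.
Beat values:
  quarter = 1 beat
  eighth = 0.5 beats
  dotted quarter = 1.5 beats
  whole = 4 beats
Sum = 1 + 0.5 + 1.5 + 4
= 7 beats


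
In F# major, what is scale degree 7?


Major scale pattern: W-W-H-W-W-W-H (2-2-1-2-2-2-1 semitones)
Starting from F#:
  F# + 2 semitones → G#
  G# + 2 semitones → A#
  A# + 1 semitone → B
  B + 2 semitones → C#
  C# + 2 semitones → D#
  D# + 2 semitones → E#
  E# + 1 semitone → F#
Scale: F# G# A# B C# D# E#
Degree 7 = E#


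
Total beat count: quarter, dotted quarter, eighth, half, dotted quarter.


Let's work it out.
Beat values:
  quarter = 1 beat
  dotted quarter = 1.5 beats
  eighth = 0.5 beats
  half = 2 beats
  dotted quarter = 1.5 beats
Sum = 1 + 1.5 + 0.5 + 2 + 1.5
= 6.5 beats


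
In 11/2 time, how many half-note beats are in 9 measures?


Working:
Time signature 11/2: the bottom number 2 means the half note gets one count
The top number 11 means 11 half-note beats per measure
Total = 11 × 9 measures
= 99 half-note beats


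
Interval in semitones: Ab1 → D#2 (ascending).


Absolute semitone position = octave×12 + chromatic position
Ab1: 1×12 + 8 = 20
D#2: 2×12 + 3 = 27
Difference = 27 - 20 = 7
= 7 semitones


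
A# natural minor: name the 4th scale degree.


Step by step:
Natural minor scale pattern: W-H-W-W-H-W-W (2-1-2-2-1-2-2 semitones)
Starting from A#:
  A# + 2 semitones → B#
  B# + 1 semitone → C#
  C# + 2 semitones → D#
  D# + 2 semitones → E#
  E# + 1 semitone → F#
  F# + 2 semitones → G#
  G# + 2 semitones → A#
Scale: A# B# C# D# E# F# G#
Degree 4 = D#


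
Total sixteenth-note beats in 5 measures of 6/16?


Working:
Time signature 6/16: the bottom number 16 means the sixteenth note gets one count
The top number 6 means 6 sixteenth-note beats per measure
Total = 6 × 5 measures
= 30 sixteenth-note beats


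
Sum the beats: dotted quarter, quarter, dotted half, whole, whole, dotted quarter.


Working:
Beat values:
  dotted quarter = 1.5 beats
  quarter = 1 beat
  dotted half = 3 beats
  whole = 4 beats
  whole = 4 beats
  dotted quarter = 1.5 beats
Sum = 1.5 + 1 + 3 + 4 + 4 + 1.5
= 15 beats


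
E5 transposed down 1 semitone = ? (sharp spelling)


Reasoning:
E5: chromatic position 4 in octave 5 → absolute = 5×12 + 4 = 64
Transpose down 1: 64 - 1 = 63
63 = 5×12 + 3 → D# in octave 5
Result = D#5


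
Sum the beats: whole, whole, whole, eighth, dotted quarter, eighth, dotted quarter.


Step by step:
Beat values:
  whole = 4 beats
  whole = 4 beats
  whole = 4 beats
  eighth = 0.5 beats
  dotted quarter = 1.5 beats
  eighth = 0.5 beats
  dotted quarter = 1.5 beats
Sum = 4 + 4 + 4 + 0.5 + 1.5 + 0.5 + 1.5
= 16 beats


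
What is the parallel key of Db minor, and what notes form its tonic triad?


Reasoning:
Parallel keys share the same tonic but differ in mode
Db minor → parallel is Db major
Tonic triad of Db major = Db F Ab
= Db major; triad = Db F Ab


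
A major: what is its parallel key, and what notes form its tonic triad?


Let's work it out.
Parallel keys share the same tonic but differ in mode
A major → parallel is A minor
Tonic triad of A minor = A C E
= A minor; triad = A C E


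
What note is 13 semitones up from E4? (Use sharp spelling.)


E4: chromatic position 4 in octave 4 → absolute = 4×12 + 4 = 52
Transpose up 13: 52 + 13 = 65
65 = 5×12 + 5 → F in octave 5
Result = F5


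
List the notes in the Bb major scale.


Reasoning:
Major scale pattern: W-W-H-W-W-W-H (2-2-1-2-2-2-1 semitones)
Starting from Bb:
  Bb + 2 semitones → C
  C + 2 semitones → D
  D + 1 semitone → Eb
  Eb + 2 semitones → F
  F + 2 semitones → G
  G + 2 semitones → A
  A + 1 semitone → Bb
Scale = Bb C D Eb F G A


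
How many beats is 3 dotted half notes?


Base half note = 2 beats
Dot 1 adds half the previous value: +1
One dotted half = 2 + 1 = 3
3 of them = 3 × 3 = 9
= 9 beats


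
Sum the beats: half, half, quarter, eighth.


Let's work it out.
Beat values:
  half = 2 beats
  half = 2 beats
  quarter = 1 beat
  eighth = 0.5 beats
Sum = 2 + 2 + 1 + 0.5
= 5.5 beats


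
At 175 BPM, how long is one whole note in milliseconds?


Let's work it out.
One quarter-note beat = 60000 / BPM = 60000 / 175 ms
Whole note = 4 × quarter note
Duration = 4 × 60000 / 175 = 240000 / 175
= 1371.4 ms


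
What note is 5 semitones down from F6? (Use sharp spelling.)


Solution.
F6: chromatic position 5 in octave 6 → absolute = 6×12 + 5 = 77
Transpose down 5: 77 - 5 = 72
72 = 6×12 + 0 → C in octave 6
Result = C6


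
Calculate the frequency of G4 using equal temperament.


Solution.
f = 440 × 2^(n/12) where n = semitones from A4
G4: -2 semitones from A4
f = 440 × 2^(-2/12)
f = 392.00 Hz


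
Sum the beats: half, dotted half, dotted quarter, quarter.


Beat values:
  half = 2 beats
  dotted half = 3 beats
  dotted quarter = 1.5 beats
  quarter = 1 beat
Sum = 2 + 3 + 1.5 + 1
= 7.5 beats


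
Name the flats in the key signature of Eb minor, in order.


Working:
Flat minor keys: A(0), D(1), G(2), C(3), F(4), Bb(5), Eb(6), Ab(7)
Eb minor has 6 flats
Order of flats: Bb Eb Ab Db Gb Cb Fb → first 6: Bb, Eb, Ab, Db, Gb, Cb
= Bb, Eb, Ab, Db, Gb, Cb


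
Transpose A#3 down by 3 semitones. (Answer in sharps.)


A#3: chromatic position 10 in octave 3 → absolute = 3×12 + 10 = 46
Transpose down 3: 46 - 3 = 43
43 = 3×12 + 7 → G in octave 3
Result = G3


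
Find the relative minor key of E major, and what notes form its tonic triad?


Step by step:
The relative minor shares the major's key signature and starts on its 6th degree
6th degree = a major 6th above the tonic; a major 6th above E is C#
→ relative minor of E major is C# minor
Tonic triad of C# minor = root + minor 3rd + perfect 5th = C# E G#
= C# minor; triad = C# E G#


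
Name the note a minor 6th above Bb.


Let's work it out.
A 6th spans 6 letter names, so from B we land on G
A minor 6th = 8 semitones above Bb
Spell G at that pitch: Gb
= Gb


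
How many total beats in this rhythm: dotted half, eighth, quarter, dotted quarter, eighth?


Let's work it out.
Beat values:
  dotted half = 3 beats
  eighth = 0.5 beats
  quarter = 1 beat
  dotted quarter = 1.5 beats
  eighth = 0.5 beats
Sum = 3 + 0.5 + 1 + 1.5 + 0.5
= 6.5 beats


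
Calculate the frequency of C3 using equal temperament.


Reasoning:
f = 440 × 2^(n/12) where n = semitones from A4
C3: -21 semitones from A4
f = 440 × 2^(-21/12)
f = 130.81 Hz


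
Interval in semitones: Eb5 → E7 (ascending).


Let's work it out.
Absolute semitone position = octave×12 + chromatic position
Eb5: 5×12 + 3 = 63
E7: 7×12 + 4 = 88
Difference = 88 - 63 = 25
= 25 semitones


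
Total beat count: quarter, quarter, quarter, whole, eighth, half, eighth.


Working:
Beat values:
  quarter = 1 beat
  quarter = 1 beat
  quarter = 1 beat
  whole = 4 beats
  eighth = 0.5 beats
  half = 2 beats
  eighth = 0.5 beats
Sum = 1 + 1 + 1 + 4 + 0.5 + 2 + 0.5
= 10 beats


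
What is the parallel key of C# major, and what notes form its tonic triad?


Parallel keys share the same tonic but differ in mode
C# major → parallel is C# minor
Tonic triad of C# minor = C# E G#
= C# minor; triad = C# E G#


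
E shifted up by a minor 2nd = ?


Reasoning:
minor 2nd: 2 letter names, 1 semitones
Letter: E + 1 → F
Pitch: E + 1 semitones, spelled as an F → F
= F


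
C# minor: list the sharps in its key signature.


Sharp minor keys follow the circle of fifths: A(0), E(1), B(2), F#(3), C#(4), G#(5), D#(6), A#(7)
C# minor has 4 sharps
Order of sharps: F# C# G# D# A# E# B# → first 4: F#, C#, G#, D#
= F#, C#, G#, D#


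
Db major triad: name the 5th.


Working:
Major triad = root + major 3rd (4 semitones) + perfect 5th (7 semitones)
A triad on Db stacks thirds, so the chord tones use letter names D-F-A
Root: Db
Major 3rd above Db: F
Perfect 5th above Db: Ab
The 5th = Ab


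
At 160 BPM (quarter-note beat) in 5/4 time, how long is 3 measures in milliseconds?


Quarter-note beat duration = 60000 / 160 ms
Beats per measure (5/4) = 5
One measure = 5 × 60000 / 160 = 300000 / 160 ms
3 measures = 3 × 300000 / 160 = 900000 / 160
= 5625.0 ms


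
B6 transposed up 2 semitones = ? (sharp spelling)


B6: chromatic position 11 in octave 6 → absolute = 6×12 + 11 = 83
Transpose up 2: 83 + 2 = 85
85 = 7×12 + 1 → C# in octave 7
Result = C#7


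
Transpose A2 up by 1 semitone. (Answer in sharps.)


Solution.
A2: chromatic position 9 in octave 2 → absolute = 2×12 + 9 = 33
Transpose up 1: 33 + 1 = 34
34 = 2×12 + 10 → A# in octave 2
Result = A#2


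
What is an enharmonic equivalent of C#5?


Working:
Enharmonic notes sound the same pitch but are spelled with different letter names
C# and Db name the same pitch class
= Db5


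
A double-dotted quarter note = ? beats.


Solution.
Base quarter note = 1 beat
Dot 1 adds half the previous value: +1/2
Dot 2 adds half the previous value: +1/4
One double-dotted quarter = 1 + 1/2 + 1/4 = 7/4
= 7/4 beats


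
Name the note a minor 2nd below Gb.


Solution.
A 2nd spans 2 letter names, so from G we land on F
A minor 2nd = 1 semitone below Gb
Spell F at that pitch: F
= F


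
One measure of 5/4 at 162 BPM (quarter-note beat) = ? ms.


Quarter-note beat duration = 60000 / 162 ms
Beats per measure (5/4) = 5
One measure = 5 × 60000 / 162 = 300000 / 162 ms
= 1851.9 ms


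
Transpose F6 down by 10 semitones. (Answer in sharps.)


F6: chromatic position 5 in octave 6 → absolute = 6×12 + 5 = 77
Transpose down 10: 77 - 10 = 67
67 = 5×12 + 7 → G in octave 5
Result = G5


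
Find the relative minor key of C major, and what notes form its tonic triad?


The relative minor shares the major's key signature and starts on its 6th degree
6th degree = a major 6th above the tonic; a major 6th above C is A
→ relative minor of C major is A minor
Tonic triad of A minor = root + minor 3rd + perfect 5th = A C E
= A minor; triad = A C E


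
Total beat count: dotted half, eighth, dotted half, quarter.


Step by step:
Beat values:
  dotted half = 3 beats
  eighth = 0.5 beats
  dotted half = 3 beats
  quarter = 1 beat
Sum = 3 + 0.5 + 3 + 1
= 7.5 beats


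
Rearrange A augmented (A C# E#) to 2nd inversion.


Root position: A C# E#
2nd inversion: move root and 3rd up an octave
Bass note: E#
Notes (bottom to top) = E# A C#


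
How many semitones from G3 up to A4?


Solution.
Absolute semitone position = octave×12 + chromatic position
G3: 3×12 + 7 = 43
A4: 4×12 + 9 = 57
Difference = 57 - 43 = 14
= 14 semitones


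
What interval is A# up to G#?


Reasoning:
Letter names: A → G spans 7 letter names → a 7th
Semitones: A# → G# = 10 half-steps
A 7th of 10 semitones is a minor 7th
= minor 7th


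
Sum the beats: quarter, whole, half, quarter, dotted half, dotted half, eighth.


Beat values:
  quarter = 1 beat
  whole = 4 beats
  half = 2 beats
  quarter = 1 beat
  dotted half = 3 beats
  dotted half = 3 beats
  eighth = 0.5 beats
Sum = 1 + 4 + 2 + 1 + 3 + 3 + 0.5
= 14.5 beats


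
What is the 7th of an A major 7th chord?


Reasoning:
Major 7th chord = root + major 3rd + perfect 5th + major 7th
Seventh chords stack in thirds, so the letter names are A-C-E-G
Root: A
Major 3rd above A: C#
Perfect 5th above A: E
Major 7th above A: G#
The 7th = G#


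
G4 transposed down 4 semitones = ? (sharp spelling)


Reasoning:
G4: chromatic position 7 in octave 4 → absolute = 4×12 + 7 = 55
Transpose down 4: 55 - 4 = 51
51 = 4×12 + 3 → D# in octave 4
Result = D#4


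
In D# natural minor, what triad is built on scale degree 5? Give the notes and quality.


Let's work it out.
D# natural minor scale: D# E# F# G# A# B C#
Diatonic triad on degree 5 stacks scale notes 5, 7, 2: A# C# E#
A#→C# = 3 semitones; A#→E# = 7 semitones → minor triad
= A# C# E# (minor)


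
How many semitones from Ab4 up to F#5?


Absolute semitone position = octave×12 + chromatic position
Ab4: 4×12 + 8 = 56
F#5: 5×12 + 6 = 66
Difference = 66 - 56 = 10
= 10 semitones


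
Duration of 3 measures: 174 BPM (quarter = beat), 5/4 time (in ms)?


Let's work it out.
Quarter-note beat duration = 60000 / 174 ms
Beats per measure (5/4) = 5
One measure = 5 × 60000 / 174 = 300000 / 174 ms
3 measures = 3 × 300000 / 174 = 900000 / 174
= 5172.4 ms


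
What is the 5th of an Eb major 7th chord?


Solution.
Major 7th chord = root + major 3rd + perfect 5th + major 7th
Seventh chords stack in thirds, so the letter names are E-G-B-D
Root: Eb
Major 3rd above Eb: G
Perfect 5th above Eb: Bb
Major 7th above Eb: D
The 5th = Bb


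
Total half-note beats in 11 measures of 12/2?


Working:
Time signature 12/2: the bottom number 2 means the half note gets one count
The top number 12 means 12 half-note beats per measure
Total = 12 × 11 measures
= 132 half-note beats


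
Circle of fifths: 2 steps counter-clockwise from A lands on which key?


Reasoning:
Each counter-clockwise step moves down a perfect 5th (= up a perfect 4th)
From A: A → D → G
= G


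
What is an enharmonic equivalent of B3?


Step by step:
Enharmonic notes sound the same pitch but are spelled with different letter names
B and Cb name the same pitch class
Octave numbers change at C, so B3 = Cb4
= Cb4


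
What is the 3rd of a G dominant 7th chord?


Working:
Dominant 7th chord = root + major 3rd + perfect 5th + minor 7th
Seventh chords stack in thirds, so the letter names are G-B-D-F
Root: G
Major 3rd above G: B
Perfect 5th above G: D
Minor 7th above G: F
The 3rd = B


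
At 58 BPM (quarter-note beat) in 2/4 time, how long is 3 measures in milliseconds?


Step by step:
Quarter-note beat duration = 60000 / 58 ms
Beats per measure (2/4) = 2
One measure = 2 × 60000 / 58 = 120000 / 58 ms
3 measures = 3 × 120000 / 58 = 360000 / 58
= 6206.9 ms


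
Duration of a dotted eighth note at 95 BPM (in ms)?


One quarter-note beat = 60000 / BPM = 60000 / 95 ms
Dotted eighth note = 3/4 × quarter note
Duration = 3/4 × 60000 / 95 = 45000 / 95
= 473.7 ms


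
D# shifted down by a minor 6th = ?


Solution.
minor 6th: 6 letter names, 8 semitones
Letter: D - 5 → F
Pitch: D# - 8 semitones, spelled as an F → F##
= F##


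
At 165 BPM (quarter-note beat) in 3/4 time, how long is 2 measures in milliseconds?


Quarter-note beat duration = 60000 / 165 ms
Beats per measure (3/4) = 3
One measure = 3 × 60000 / 165 = 180000 / 165 ms
2 measures = 2 × 180000 / 165 = 360000 / 165
= 2181.8 ms


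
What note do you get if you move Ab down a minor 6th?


minor 6th: 6 letter names, 8 semitones
Letter: A - 5 → C
Pitch: Ab - 8 semitones, spelled as a C → C
= C


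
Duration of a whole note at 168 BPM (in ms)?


Let's work it out.
One quarter-note beat = 60000 / BPM = 60000 / 168 ms
Whole note = 4 × quarter note
Duration = 4 × 60000 / 168 = 240000 / 168
= 1428.6 ms


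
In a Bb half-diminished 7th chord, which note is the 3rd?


Half-diminished 7th chord = root + minor 3rd + diminished 5th + minor 7th
Seventh chords stack in thirds, so the letter names are B-D-F-A
Root: Bb
Minor 3rd above Bb: Db
Diminished 5th above Bb: Fb
Minor 7th above Bb: Ab
The 3rd = Db


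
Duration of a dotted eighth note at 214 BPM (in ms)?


One quarter-note beat = 60000 / BPM = 60000 / 214 ms
Dotted eighth note = 3/4 × quarter note
Duration = 3/4 × 60000 / 214 = 45000 / 214
= 210.3 ms


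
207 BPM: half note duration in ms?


One quarter-note beat = 60000 / BPM = 60000 / 207 ms
Half note = 2 × quarter note
Duration = 2 × 60000 / 207 = 120000 / 207
= 579.7 ms


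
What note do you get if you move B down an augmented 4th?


augmented 4th: 4 letter names, 6 semitones
Letter: B - 3 → F
Pitch: B - 6 semitones, spelled as an F → F
= F


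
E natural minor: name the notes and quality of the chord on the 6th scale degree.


Reasoning:
E natural minor scale: E F# G A B C D
Diatonic triad on degree 6 stacks scale notes 6, 1, 3: C E G
C→E = 4 semitones; C→G = 7 semitones → major triad
= C E G (major)


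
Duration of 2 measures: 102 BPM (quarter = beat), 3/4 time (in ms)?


Let's work it out.
Quarter-note beat duration = 60000 / 102 ms
Beats per measure (3/4) = 3
One measure = 3 × 60000 / 102 = 180000 / 102 ms
2 measures = 2 × 180000 / 102 = 360000 / 102
= 3529.4 ms


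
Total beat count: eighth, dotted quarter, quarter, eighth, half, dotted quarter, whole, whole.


Let's work it out.
Beat values:
  eighth = 0.5 beats
  dotted quarter = 1.5 beats
  quarter = 1 beat
  eighth = 0.5 beats
  half = 2 beats
  dotted quarter = 1.5 beats
  whole = 4 beats
  whole = 4 beats
Sum = 0.5 + 1.5 + 1 + 0.5 + 2 + 1.5 + 4 + 4
= 15 beats


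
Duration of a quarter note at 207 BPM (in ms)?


Reasoning:
One quarter-note beat = 60000 / BPM = 60000 / 207 ms
Duration = 60000 / 207
= 289.9 ms


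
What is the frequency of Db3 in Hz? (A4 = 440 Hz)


Reasoning:
f = 440 × 2^(n/12) where n = semitones from A4
Db3: -20 semitones from A4
f = 440 × 2^(-20/12)
f = 138.59 Hz


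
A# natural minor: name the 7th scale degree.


Natural minor scale pattern: W-H-W-W-H-W-W (2-1-2-2-1-2-2 semitones)
Starting from A#:
  A# + 2 semitones → B#
  B# + 1 semitone → C#
  C# + 2 semitones → D#
  D# + 2 semitones → E#
  E# + 1 semitone → F#
  F# + 2 semitones → G#
  G# + 2 semitones → A#
Scale: A# B# C# D# E# F# G#
Degree 7 = G#


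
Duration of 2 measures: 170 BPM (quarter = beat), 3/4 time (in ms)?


Step by step:
Quarter-note beat duration = 60000 / 170 ms
Beats per measure (3/4) = 3
One measure = 3 × 60000 / 170 = 180000 / 170 ms
2 measures = 2 × 180000 / 170 = 360000 / 170
= 2117.6 ms


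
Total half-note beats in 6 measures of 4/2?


Step by step:
Time signature 4/2: the bottom number 2 means the half note gets one count
The top number 4 means 4 half-note beats per measure
Total = 4 × 6 measures
= 24 half-note beats


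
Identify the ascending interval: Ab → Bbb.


Let's work it out.
Letter names: A → B spans 2 letter names → a 2nd
Semitones: Ab → Bbb = 1 half-step
A 2nd of 1 semitone is a minor 2nd
= minor 2nd


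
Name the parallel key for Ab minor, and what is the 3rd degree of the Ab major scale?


Step by step:
Parallel keys share the same tonic but differ in mode
Ab minor → parallel is Ab major
Ab major scale: Ab Bb C Db Eb F G
= Ab major; 3rd degree = C


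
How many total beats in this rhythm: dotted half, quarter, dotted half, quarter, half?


Solution.
Beat values:
  dotted half = 3 beats
  quarter = 1 beat
  dotted half = 3 beats
  quarter = 1 beat
  half = 2 beats
Sum = 3 + 1 + 3 + 1 + 2
= 10 beats


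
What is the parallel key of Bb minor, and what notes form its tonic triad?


Let's work it out.
Parallel keys share the same tonic but differ in mode
Bb minor → parallel is Bb major
Tonic triad of Bb major = Bb D F
= Bb major; triad = Bb D F


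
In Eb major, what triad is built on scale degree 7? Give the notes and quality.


Eb major scale: Eb F G Ab Bb C D
Diatonic triad on degree 7 stacks scale notes 7, 2, 4: D F Ab
D→F = 3 semitones; D→Ab = 6 semitones → diminished triad
= D F Ab (diminished)


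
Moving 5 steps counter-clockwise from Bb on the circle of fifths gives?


Each counter-clockwise step moves down a perfect 5th (= up a perfect 4th)
From Bb: Bb → Eb → Ab → Db → F#/Gb → B
= B


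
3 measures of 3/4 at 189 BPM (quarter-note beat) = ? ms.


Step by step:
Quarter-note beat duration = 60000 / 189 ms
Beats per measure (3/4) = 3
One measure = 3 × 60000 / 189 = 180000 / 189 ms
3 measures = 3 × 180000 / 189 = 540000 / 189
= 2857.1 ms


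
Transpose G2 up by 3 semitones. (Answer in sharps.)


G2: chromatic position 7 in octave 2 → absolute = 2×12 + 7 = 31
Transpose up 3: 31 + 3 = 34
34 = 2×12 + 10 → A# in octave 2
Result = A#2


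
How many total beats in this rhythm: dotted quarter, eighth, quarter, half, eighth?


Solution.
Beat values:
  dotted quarter = 1.5 beats
  eighth = 0.5 beats
  quarter = 1 beat
  half = 2 beats
  eighth = 0.5 beats
Sum = 1.5 + 0.5 + 1 + 2 + 0.5
= 5.5 beats


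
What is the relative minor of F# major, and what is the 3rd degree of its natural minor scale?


The relative minor shares the major's key signature and starts on its 6th degree
6th degree = a major 6th above the tonic; a major 6th above F# is D#
→ relative minor of F# major is D# minor
D# natural minor scale: D# E# F# G# A# B C#
= D# minor; 3rd degree = F#


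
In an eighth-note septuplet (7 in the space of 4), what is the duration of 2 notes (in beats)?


Septuplet: 7 notes occupy the space of 4 eighth notes
Space = 4 × 1/2 = 2 beats
Each septuplet note = 2 / 7 = 2/7 beats
2 notes = 2 × 2/7 = 4/7
= 4/7 beats


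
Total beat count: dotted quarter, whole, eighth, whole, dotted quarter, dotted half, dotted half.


Working:
Beat values:
  dotted quarter = 1.5 beats
  whole = 4 beats
  eighth = 0.5 beats
  whole = 4 beats
  dotted quarter = 1.5 beats
  dotted half = 3 beats
  dotted half = 3 beats
Sum = 1.5 + 4 + 0.5 + 4 + 1.5 + 3 + 3
= 17.5 beats


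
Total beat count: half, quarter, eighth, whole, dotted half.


Working:
Beat values:
  half = 2 beats
  quarter = 1 beat
  eighth = 0.5 beats
  whole = 4 beats
  dotted half = 3 beats
Sum = 2 + 1 + 0.5 + 4 + 3
= 10.5 beats


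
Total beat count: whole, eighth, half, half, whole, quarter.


Working:
Beat values:
  whole = 4 beats
  eighth = 0.5 beats
  half = 2 beats
  half = 2 beats
  whole = 4 beats
  quarter = 1 beat
Sum = 4 + 0.5 + 2 + 2 + 4 + 1
= 13.5 beats


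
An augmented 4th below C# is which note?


Step by step:
A 4th spans 4 letter names, so from C we land on G
An augmented 4th = 6 semitones below C#
Spell G at that pitch: G
= G


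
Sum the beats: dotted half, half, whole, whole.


Working:
Beat values:
  dotted half = 3 beats
  half = 2 beats
  whole = 4 beats
  whole = 4 beats
Sum = 3 + 2 + 4 + 4
= 13 beats


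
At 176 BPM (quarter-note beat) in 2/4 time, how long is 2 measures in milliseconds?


Quarter-note beat duration = 60000 / 176 ms
Beats per measure (2/4) = 2
One measure = 2 × 60000 / 176 = 120000 / 176 ms
2 measures = 2 × 120000 / 176 = 240000 / 176
= 1363.6 ms


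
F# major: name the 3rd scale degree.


Let's work it out.
Major scale pattern: W-W-H-W-W-W-H (2-2-1-2-2-2-1 semitones)
Starting from F#:
  F# + 2 semitones → G#
  G# + 2 semitones → A#
  A# + 1 semitone → B
  B + 2 semitones → C#
  C# + 2 semitones → D#
  D# + 2 semitones → E#
  E# + 1 semitone → F#
Scale: F# G# A# B C# D# E#
Degree 3 = A#


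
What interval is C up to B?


Working:
Letter names: C → B spans 7 letter names → a 7th
Semitones: C → B = 11 half-steps
A 7th of 11 semitones is a major 7th
= major 7th
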